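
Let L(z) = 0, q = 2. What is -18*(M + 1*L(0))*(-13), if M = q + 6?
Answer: 1872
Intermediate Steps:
M = 8 (M = 2 + 6 = 8)
-18*(M + 1*L(0))*(-13) = -18*(8 + 1*0)*(-13) = -18*(8 + 0)*(-13) = -18*8*(-13) = -144*(-13) = 1872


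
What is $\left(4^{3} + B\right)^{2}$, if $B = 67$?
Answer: $17161$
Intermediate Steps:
$\left(4^{3} + B\right)^{2} = \left(4^{3} + 67\right)^{2} = \left(64 + 67\right)^{2} = 131^{2} = 17161$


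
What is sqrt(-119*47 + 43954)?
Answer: sqrt(38361) ≈ 195.86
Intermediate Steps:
sqrt(-119*47 + 43954) = sqrt(-5593 + 43954) = sqrt(38361)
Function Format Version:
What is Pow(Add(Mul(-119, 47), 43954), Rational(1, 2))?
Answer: Pow(38361, Rational(1, 2)) ≈ 195.86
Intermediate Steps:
Pow(Add(Mul(-119, 47), 43954), Rational(1, 2)) = Pow(Add(-5593, 43954), Rational(1, 2)) = Pow(38361, Rational(1, 2))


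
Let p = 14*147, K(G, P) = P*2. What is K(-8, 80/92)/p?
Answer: 20/23667 ≈ 0.00084506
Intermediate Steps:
K(G, P) = 2*P
p = 2058
K(-8, 80/92)/p = (2*(80/92))/2058 = (2*(80*(1/92)))*(1/2058) = (2*(20/23))*(1/2058) = (40/23)*(1/2058) = 20/23667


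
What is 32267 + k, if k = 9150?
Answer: 41417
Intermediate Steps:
32267 + k = 32267 + 9150 = 41417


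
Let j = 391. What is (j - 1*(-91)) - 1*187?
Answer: 295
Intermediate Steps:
(j - 1*(-91)) - 1*187 = (391 - 1*(-91)) - 1*187 = (391 + 91) - 187 = 482 - 187 = 295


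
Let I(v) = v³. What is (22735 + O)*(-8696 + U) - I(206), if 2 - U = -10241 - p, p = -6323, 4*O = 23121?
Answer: -144930650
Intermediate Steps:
O = 23121/4 (O = (¼)*23121 = 23121/4 ≈ 5780.3)
U = 3920 (U = 2 - (-10241 - 1*(-6323)) = 2 - (-10241 + 6323) = 2 - 1*(-3918) = 2 + 3918 = 3920)
(22735 + O)*(-8696 + U) - I(206) = (22735 + 23121/4)*(-8696 + 3920) - 1*206³ = (114061/4)*(-4776) - 1*8741816 = -136188834 - 8741816 = -144930650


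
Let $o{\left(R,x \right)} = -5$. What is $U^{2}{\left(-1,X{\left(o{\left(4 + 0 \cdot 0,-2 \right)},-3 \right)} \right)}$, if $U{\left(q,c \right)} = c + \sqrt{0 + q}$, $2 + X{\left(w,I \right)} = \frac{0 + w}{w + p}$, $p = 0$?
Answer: $\left(-1 + i\right)^{2} \approx - 2.0 i$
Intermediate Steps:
$X{\left(w,I \right)} = -1$ ($X{\left(w,I \right)} = -2 + \frac{0 + w}{w + 0} = -2 + \frac{w}{w} = -2 + 1 = -1$)
$U{\left(q,c \right)} = c + \sqrt{q}$
$U^{2}{\left(-1,X{\left(o{\left(4 + 0 \cdot 0,-2 \right)},-3 \right)} \right)} = \left(-1 + \sqrt{-1}\right)^{2} = \left(-1 + i\right)^{2}$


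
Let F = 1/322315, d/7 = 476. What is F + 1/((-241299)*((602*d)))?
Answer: 69144665003/22286377541436120 ≈ 3.1026e-6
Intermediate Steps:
d = 3332 (d = 7*476 = 3332)
F = 1/322315 ≈ 3.1026e-6
F + 1/((-241299)*((602*d))) = 1/322315 + 1/((-241299)*((602*3332))) = 1/322315 - 1/241299/2005864 = 1/322315 - 1/241299*1/2005864 = 1/322315 - 1/484012977336 = 69144665003/22286377541436120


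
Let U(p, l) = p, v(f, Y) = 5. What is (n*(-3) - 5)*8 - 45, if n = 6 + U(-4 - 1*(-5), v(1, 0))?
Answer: -253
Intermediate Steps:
n = 7 (n = 6 + (-4 - 1*(-5)) = 6 + (-4 + 5) = 6 + 1 = 7)
(n*(-3) - 5)*8 - 45 = (7*(-3) - 5)*8 - 45 = (-21 - 5)*8 - 45 = -26*8 - 45 = -208 - 45 = -253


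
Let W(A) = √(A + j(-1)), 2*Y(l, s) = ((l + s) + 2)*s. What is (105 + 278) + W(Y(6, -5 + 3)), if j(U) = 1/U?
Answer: 383 + I*√7 ≈ 383.0 + 2.6458*I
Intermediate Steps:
Y(l, s) = s*(2 + l + s)/2 (Y(l, s) = (((l + s) + 2)*s)/2 = ((2 + l + s)*s)/2 = (s*(2 + l + s))/2 = s*(2 + l + s)/2)
W(A) = √(-1 + A) (W(A) = √(A + 1/(-1)) = √(A - 1) = √(-1 + A))
(105 + 278) + W(Y(6, -5 + 3)) = (105 + 278) + √(-1 + (-5 + 3)*(2 + 6 + (-5 + 3))/2) = 383 + √(-1 + (½)*(-2)*(2 + 6 - 2)) = 383 + √(-1 + (½)*(-2)*6) = 383 + √(-1 - 6) = 383 + √(-7) = 383 + I*√7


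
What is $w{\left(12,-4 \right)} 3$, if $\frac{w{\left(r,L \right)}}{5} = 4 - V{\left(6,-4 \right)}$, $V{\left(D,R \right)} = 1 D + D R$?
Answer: $330$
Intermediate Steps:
$V{\left(D,R \right)} = D + D R$
$w{\left(r,L \right)} = 110$ ($w{\left(r,L \right)} = 5 \left(4 - 6 \left(1 - 4\right)\right) = 5 \left(4 - 6 \left(-3\right)\right) = 5 \left(4 - -18\right) = 5 \left(4 + 18\right) = 5 \cdot 22 = 110$)
$w{\left(12,-4 \right)} 3 = 110 \cdot 3 = 330$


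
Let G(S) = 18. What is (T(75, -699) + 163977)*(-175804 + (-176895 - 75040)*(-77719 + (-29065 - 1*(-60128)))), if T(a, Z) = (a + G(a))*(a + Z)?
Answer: 1245288501240420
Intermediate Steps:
T(a, Z) = (18 + a)*(Z + a) (T(a, Z) = (a + 18)*(a + Z) = (18 + a)*(Z + a))
(T(75, -699) + 163977)*(-175804 + (-176895 - 75040)*(-77719 + (-29065 - 1*(-60128)))) = ((75² + 18*(-699) + 18*75 - 699*75) + 163977)*(-175804 + (-176895 - 75040)*(-77719 + (-29065 - 1*(-60128)))) = ((5625 - 12582 + 1350 - 52425) + 163977)*(-175804 - 251935*(-77719 + (-29065 + 60128))) = (-58032 + 163977)*(-175804 - 251935*(-77719 + 31063)) = 105945*(-175804 - 251935*(-46656)) = 105945*(-175804 + 11754279360) = 105945*11754103556 = 1245288501240420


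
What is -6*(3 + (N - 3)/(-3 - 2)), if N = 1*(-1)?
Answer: -114/5 ≈ -22.800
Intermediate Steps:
N = -1
-6*(3 + (N - 3)/(-3 - 2)) = -6*(3 + (-1 - 3)/(-3 - 2)) = -6*(3 - 4/(-5)) = -6*(3 - 4*(-⅕)) = -6*(3 + ⅘) = -6*19/5 = -114/5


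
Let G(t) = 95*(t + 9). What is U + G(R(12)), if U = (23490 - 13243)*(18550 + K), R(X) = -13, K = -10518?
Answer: 82303524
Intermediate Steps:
G(t) = 855 + 95*t (G(t) = 95*(9 + t) = 855 + 95*t)
U = 82303904 (U = (23490 - 13243)*(18550 - 10518) = 10247*8032 = 82303904)
U + G(R(12)) = 82303904 + (855 + 95*(-13)) = 82303904 + (855 - 1235) = 82303904 - 380 = 82303524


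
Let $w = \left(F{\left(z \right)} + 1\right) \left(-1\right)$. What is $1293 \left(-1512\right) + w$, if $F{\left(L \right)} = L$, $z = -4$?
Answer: $-1955013$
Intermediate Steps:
$w = 3$ ($w = \left(-4 + 1\right) \left(-1\right) = \left(-3\right) \left(-1\right) = 3$)
$1293 \left(-1512\right) + w = 1293 \left(-1512\right) + 3 = -1955016 + 3 = -1955013$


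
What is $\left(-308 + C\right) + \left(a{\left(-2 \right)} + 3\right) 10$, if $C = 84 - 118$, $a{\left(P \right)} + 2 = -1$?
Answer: $-342$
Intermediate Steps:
$a{\left(P \right)} = -3$ ($a{\left(P \right)} = -2 - 1 = -3$)
$C = -34$
$\left(-308 + C\right) + \left(a{\left(-2 \right)} + 3\right) 10 = \left(-308 - 34\right) + \left(-3 + 3\right) 10 = -342 + 0 \cdot 10 = -342 + 0 = -342$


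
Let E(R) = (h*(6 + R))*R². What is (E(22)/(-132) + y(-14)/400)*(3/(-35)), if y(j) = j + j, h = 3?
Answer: 13203/500 ≈ 26.406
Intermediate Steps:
y(j) = 2*j
E(R) = R²*(18 + 3*R) (E(R) = (3*(6 + R))*R² = (18 + 3*R)*R² = R²*(18 + 3*R))
(E(22)/(-132) + y(-14)/400)*(3/(-35)) = ((3*22²*(6 + 22))/(-132) + (2*(-14))/400)*(3/(-35)) = ((3*484*28)*(-1/132) - 28*1/400)*(3*(-1/35)) = (40656*(-1/132) - 7/100)*(-3/35) = (-308 - 7/100)*(-3/35) = -30807/100*(-3/35) = 13203/500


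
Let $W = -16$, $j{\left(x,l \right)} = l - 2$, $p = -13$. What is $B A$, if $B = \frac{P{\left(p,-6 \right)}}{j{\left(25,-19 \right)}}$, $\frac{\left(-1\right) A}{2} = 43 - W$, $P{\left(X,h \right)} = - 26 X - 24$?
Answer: $\frac{37052}{21} \approx 1764.4$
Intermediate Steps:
$j{\left(x,l \right)} = -2 + l$ ($j{\left(x,l \right)} = l - 2 = -2 + l$)
$P{\left(X,h \right)} = -24 - 26 X$
$A = -118$ ($A = - 2 \left(43 - -16\right) = - 2 \left(43 + 16\right) = \left(-2\right) 59 = -118$)
$B = - \frac{314}{21}$ ($B = \frac{-24 - -338}{-2 - 19} = \frac{-24 + 338}{-21} = 314 \left(- \frac{1}{21}\right) = - \frac{314}{21} \approx -14.952$)
$B A = \left(- \frac{314}{21}\right) \left(-118\right) = \frac{37052}{21}$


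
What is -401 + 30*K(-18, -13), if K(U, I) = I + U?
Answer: -1331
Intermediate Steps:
-401 + 30*K(-18, -13) = -401 + 30*(-13 - 18) = -401 + 30*(-31) = -401 - 930 = -1331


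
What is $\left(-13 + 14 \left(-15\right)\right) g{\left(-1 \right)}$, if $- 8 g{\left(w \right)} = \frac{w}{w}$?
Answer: $\frac{223}{8} \approx 27.875$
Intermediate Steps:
$g{\left(w \right)} = - \frac{1}{8}$ ($g{\left(w \right)} = - \frac{w \frac{1}{w}}{8} = \left(- \frac{1}{8}\right) 1 = - \frac{1}{8}$)
$\left(-13 + 14 \left(-15\right)\right) g{\left(-1 \right)} = \left(-13 + 14 \left(-15\right)\right) \left(- \frac{1}{8}\right) = \left(-13 - 210\right) \left(- \frac{1}{8}\right) = \left(-223\right) \left(- \frac{1}{8}\right) = \frac{223}{8}$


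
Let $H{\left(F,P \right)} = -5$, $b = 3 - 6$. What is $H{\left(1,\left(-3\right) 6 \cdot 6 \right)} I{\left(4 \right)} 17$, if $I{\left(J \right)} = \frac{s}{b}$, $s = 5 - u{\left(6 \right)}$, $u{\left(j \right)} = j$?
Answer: $- \frac{85}{3} \approx -28.333$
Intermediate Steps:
$b = -3$ ($b = 3 - 6 = -3$)
$s = -1$ ($s = 5 - 6 = -1$)
$I{\left(J \right)} = \frac{1}{3}$ ($I{\left(J \right)} = - \frac{1}{-3} = \left(-1\right) \left(- \frac{1}{3}\right) = \frac{1}{3}$)
$H{\left(1,\left(-3\right) 6 \cdot 6 \right)} I{\left(4 \right)} 17 = \left(-5\right) \frac{1}{3} \cdot 17 = \left(- \frac{5}{3}\right) 17 = - \frac{85}{3}$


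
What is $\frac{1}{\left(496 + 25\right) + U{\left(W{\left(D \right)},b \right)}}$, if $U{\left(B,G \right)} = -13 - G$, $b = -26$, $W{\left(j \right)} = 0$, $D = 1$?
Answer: $\frac{1}{534} \approx 0.0018727$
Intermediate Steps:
$\frac{1}{\left(496 + 25\right) + U{\left(W{\left(D \right)},b \right)}} = \frac{1}{\left(496 + 25\right) - -13} = \frac{1}{521 + \left(-13 + 26\right)} = \frac{1}{521 + 13} = \frac{1}{534}$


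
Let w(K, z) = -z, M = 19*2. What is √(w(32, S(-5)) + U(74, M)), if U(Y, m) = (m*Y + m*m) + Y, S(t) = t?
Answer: 17*√15 ≈ 65.841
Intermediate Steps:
M = 38
U(Y, m) = Y + m² + Y*m (U(Y, m) = (Y*m + m²) + Y = (m² + Y*m) + Y = Y + m² + Y*m)
√(w(32, S(-5)) + U(74, M)) = √(-1*(-5) + (74 + 38² + 74*38)) = √(5 + (74 + 1444 + 2812)) = √(5 + 4330) = √4335 = 17*√15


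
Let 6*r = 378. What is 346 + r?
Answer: 409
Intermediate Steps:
r = 63 (r = (⅙)*378 = 63)
346 + r = 346 + 63 = 409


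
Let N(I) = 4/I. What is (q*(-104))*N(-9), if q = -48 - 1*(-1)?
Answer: -19552/9 ≈ -2172.4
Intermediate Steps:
q = -47 (q = -48 + 1 = -47)
(q*(-104))*N(-9) = (-47*(-104))*(4/(-9)) = 4888*(4*(-1/9)) = 4888*(-4/9) = -19552/9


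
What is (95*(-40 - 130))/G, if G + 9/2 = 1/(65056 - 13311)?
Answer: 1671363500/465703 ≈ 3588.9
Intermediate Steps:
G = -465703/103490 (G = -9/2 + 1/(65056 - 13311) = -9/2 + 1/51745 = -465703/103490 ≈ -4.5000)
(95*(-40 - 130))/G = (95*(-40 - 130))/(-465703/103490) = (95*(-170))*(-103490/465703) = -16150*(-103490/465703) = 1671363500/465703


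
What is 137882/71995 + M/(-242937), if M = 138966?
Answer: 7830594088/5830083105 ≈ 1.3431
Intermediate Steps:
137882/71995 + M/(-242937) = 137882/71995 + 138966/(-242937) = 137882*(1/71995) + 138966*(-1/242937) = 137882/71995 - 46322/80979 = 7830594088/5830083105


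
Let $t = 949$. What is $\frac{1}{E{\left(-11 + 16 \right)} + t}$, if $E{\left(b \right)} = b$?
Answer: $\frac{1}{954} \approx 0.0010482$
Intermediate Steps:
$\frac{1}{E{\left(-11 + 16 \right)} + t} = \frac{1}{\left(-11 + 16\right) + 949} = \frac{1}{5 + 949} = \frac{1}{954}$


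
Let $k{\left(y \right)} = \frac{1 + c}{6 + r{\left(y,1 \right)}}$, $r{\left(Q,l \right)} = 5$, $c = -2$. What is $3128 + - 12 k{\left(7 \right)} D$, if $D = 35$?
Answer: $\frac{34828}{11} \approx 3166.2$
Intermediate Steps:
$k{\left(y \right)} = - \frac{1}{11}$ ($k{\left(y \right)} = \frac{1 - 2}{6 + 5} = - \frac{1}{11}$)
$3128 + - 12 k{\left(7 \right)} D = 3128 + \left(-12\right) \left(- \frac{1}{11}\right) 35 = 3128 + \frac{12}{11} \cdot 35 = 3128 + \frac{420}{11} = \frac{34828}{11}$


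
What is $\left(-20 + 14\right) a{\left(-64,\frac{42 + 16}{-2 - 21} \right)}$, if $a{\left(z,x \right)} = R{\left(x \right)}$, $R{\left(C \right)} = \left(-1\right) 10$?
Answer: $60$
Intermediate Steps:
$R{\left(C \right)} = -10$
$a{\left(z,x \right)} = -10$
$\left(-20 + 14\right) a{\left(-64,\frac{42 + 16}{-2 - 21} \right)} = \left(-20 + 14\right) \left(-10\right) = \left(-6\right) \left(-10\right) = 60$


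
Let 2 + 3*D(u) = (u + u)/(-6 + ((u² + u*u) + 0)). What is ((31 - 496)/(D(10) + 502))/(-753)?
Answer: 45105/36620398 ≈ 0.0012317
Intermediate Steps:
D(u) = -⅔ + 2*u/(3*(-6 + 2*u²)) (D(u) = -⅔ + ((u + u)/(-6 + ((u² + u*u) + 0)))/3 = -⅔ + ((2*u)/(-6 + ((u² + u²) + 0)))/3 = -⅔ + ((2*u)/(-6 + (2*u² + 0)))/3 = -⅔ + ((2*u)/(-6 + 2*u²))/3 = -⅔ + (2*u/(-6 + 2*u²))/3 = -⅔ + 2*u/(3*(-6 + 2*u²)))
((31 - 496)/(D(10) + 502))/(-753) = ((31 - 496)/((6 + 10 - 2*10²)/(3*(-3 + 10²)) + 502))/(-753) = -465/((6 + 10 - 2*100)/(3*(-3 + 100)) + 502)*(-1/753) = -465/((⅓)*(6 + 10 - 200)/97 + 502)*(-1/753) = -465/((⅓)*(1/97)*(-184) + 502)*(-1/753) = -465/(-184/291 + 502)*(-1/753) = -465/145898/291*(-1/753) = -465*291/145898*(-1/753) = -135315/145898*(-1/753) = 45105/36620398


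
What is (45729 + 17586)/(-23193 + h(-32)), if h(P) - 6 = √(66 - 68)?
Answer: -1468084905/537636971 - 63315*I*√2/537636971 ≈ -2.7306 - 0.00016655*I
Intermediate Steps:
h(P) = 6 + I*√2 (h(P) = 6 + √(66 - 68) = 6 + √(-2) = 6 + I*√2)
(45729 + 17586)/(-23193 + h(-32)) = (45729 + 17586)/(-23193 + (6 + I*√2)) = 63315/(-23187 + I*√2)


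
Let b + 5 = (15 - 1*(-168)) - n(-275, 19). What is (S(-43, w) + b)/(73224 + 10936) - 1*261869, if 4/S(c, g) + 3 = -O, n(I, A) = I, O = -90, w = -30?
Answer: -383476765813/1464384 ≈ -2.6187e+5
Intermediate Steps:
S(c, g) = 4/87 (S(c, g) = 4/(-3 - 1*(-90)) = 4/(-3 + 90) = 4/87)
b = 453 (b = -5 + ((15 - 1*(-168)) - 1*(-275)) = -5 + ((15 + 168) + 275) = -5 + (183 + 275) = -5 + 458 = 453)
(S(-43, w) + b)/(73224 + 10936) - 1*261869 = (4/87 + 453)/(73224 + 10936) - 1*261869 = (39415/87)/84160 - 261869 = (39415/87)*(1/84160) - 261869 = 7883/1464384 - 261869 = -383476765813/1464384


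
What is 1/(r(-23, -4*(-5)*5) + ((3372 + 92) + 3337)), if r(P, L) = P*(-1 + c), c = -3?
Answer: 1/6893 ≈ 0.00014507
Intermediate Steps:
r(P, L) = -4*P (r(P, L) = P*(-1 - 3) = P*(-4) = -4*P)
1/(r(-23, -4*(-5)*5) + ((3372 + 92) + 3337)) = 1/(-4*(-23) + ((3372 + 92) + 3337)) = 1/(92 + (3464 + 3337)) = 1/(92 + 6801) = 1/6893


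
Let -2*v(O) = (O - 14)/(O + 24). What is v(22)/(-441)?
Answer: 2/10143 ≈ 0.00019718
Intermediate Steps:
v(O) = -(-14 + O)/(2*(24 + O)) (v(O) = -(O - 14)/(2*(O + 24)) = -(-14 + O)/(2*(24 + O)))
v(22)/(-441) = ((14 - 1*22)/(2*(24 + 22)))/(-441) = ((½)*(14 - 22)/46)*(-1/441) = ((½)*(1/46)*(-8))*(-1/441) = -2/23*(-1/441) = 2/10143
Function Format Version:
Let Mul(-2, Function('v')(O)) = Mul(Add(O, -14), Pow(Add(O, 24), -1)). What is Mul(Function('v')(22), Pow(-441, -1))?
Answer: Rational(2, 10143) ≈ 0.00019718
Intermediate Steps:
Function('v')(O) = Mul(Rational(-1, 2), Pow(Add(24, O), -1), Add(-14, O)) (Function('v')(O) = Mul(Rational(-1, 2), Mul(Add(O, -14), Pow(Add(O, 24), -1))) = Mul(Rational(-1, 2), Mul(Add(-14, O), Pow(Add(24, O), -1))) = Mul(Rational(-1, 2), Mul(Pow(Add(24, O), -1), Add(-14, O))) = Mul(Rational(-1, 2), Pow(Add(24, O), -1), Add(-14, O)))
Mul(Function('v')(22), Pow(-441, -1)) = Mul(Mul(Rational(1, 2), Pow(Add(24, 22), -1), Add(14, Mul(-1, 22))), Pow(-441, -1)) = Mul(Mul(Rational(1, 2), Pow(46, -1), Add(14, -22)), Rational(-1, 441)) = Mul(Mul(Rational(1, 2), Rational(1, 46), -8), Rational(-1, 441)) = Mul(Rational(-2, 23), Rational(-1, 441)) = Rational(2, 10143)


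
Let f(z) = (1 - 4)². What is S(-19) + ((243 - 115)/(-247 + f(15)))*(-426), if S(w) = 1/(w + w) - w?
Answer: 1121831/4522 ≈ 248.08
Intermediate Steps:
f(z) = 9 (f(z) = (-3)² = 9)
S(w) = 1/(2*w) - w
S(-19) + ((243 - 115)/(-247 + f(15)))*(-426) = ((½)/(-19) - 1*(-19)) + ((243 - 115)/(-247 + 9))*(-426) = ((½)*(-1/19) + 19) + (128/(-238))*(-426) = (-1/38 + 19) + (128*(-1/238))*(-426) = 721/38 - 64/119*(-426) = 721/38 + 27264/119 = 1121831/4522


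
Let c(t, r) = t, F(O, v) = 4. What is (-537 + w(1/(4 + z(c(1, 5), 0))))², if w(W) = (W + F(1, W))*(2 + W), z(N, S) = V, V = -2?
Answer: 4422609/16 ≈ 2.7641e+5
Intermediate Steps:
z(N, S) = -2
w(W) = (2 + W)*(4 + W) (w(W) = (W + 4)*(2 + W) = (4 + W)*(2 + W) = (2 + W)*(4 + W))
(-537 + w(1/(4 + z(c(1, 5), 0))))² = (-537 + (8 + (1/(4 - 2))² + 6/(4 - 2)))² = (-537 + (8 + (1/2)² + 6/2))² = (-537 + (8 + (½)² + 6*(½)))² = (-537 + (8 + ¼ + 3))² = (-537 + 45/4)² = (-2103/4)² = 4422609/16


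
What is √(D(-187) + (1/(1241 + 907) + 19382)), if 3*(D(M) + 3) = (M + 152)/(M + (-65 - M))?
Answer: √419747534089/4654 ≈ 139.21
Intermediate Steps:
D(M) = -737/195 - M/195 (D(M) = -3 + ((M + 152)/(M + (-65 - M)))/3 = -3 + ((152 + M)/(-65))/3 = -3 + ((152 + M)*(-1/65))/3 = -3 + (-152/65 - M/65)/3 = -3 + (-152/195 - M/195) = -737/195 - M/195)
√(D(-187) + (1/(1241 + 907) + 19382)) = √((-737/195 - 1/195*(-187)) + (1/(1241 + 907) + 19382)) = √((-737/195 + 187/195) + (1/2148 + 19382)) = √(-110/39 + (1/2148 + 19382)) = √(-110/39 + 41632537/2148) = √(180381407/9308) = √419747534089/4654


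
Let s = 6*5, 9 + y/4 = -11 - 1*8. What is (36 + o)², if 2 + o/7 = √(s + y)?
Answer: -3534 + 308*I*√82 ≈ -3534.0 + 2789.1*I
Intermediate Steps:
y = -112 (y = -36 + 4*(-11 - 1*8) = -36 + 4*(-11 - 8) = -36 + 4*(-19) = -36 - 76 = -112)
s = 30
o = -14 + 7*I*√82 (o = -14 + 7*√(30 - 112) = -14 + 7*√(-82) = -14 + 7*(I*√82) = -14 + 7*I*√82 ≈ -14.0 + 63.388*I)
(36 + o)² = (36 + (-14 + 7*I*√82))² = (22 + 7*I*√82)²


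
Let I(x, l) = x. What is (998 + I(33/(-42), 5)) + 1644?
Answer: 36977/14 ≈ 2641.2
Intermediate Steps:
(998 + I(33/(-42), 5)) + 1644 = (998 + 33/(-42)) + 1644 = (998 + 33*(-1/42)) + 1644 = (998 - 11/14) + 1644 = 13961/14 + 1644 = 36977/14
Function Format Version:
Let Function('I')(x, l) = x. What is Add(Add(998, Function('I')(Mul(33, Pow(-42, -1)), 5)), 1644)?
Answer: Rational(36977, 14) ≈ 2641.2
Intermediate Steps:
Add(Add(998, Function('I')(Mul(33, Pow(-42, -1)), 5)), 1644) = Add(Add(998, Mul(33, Pow(-42, -1))), 1644) = Add(Add(998, Mul(33, Rational(-1, 42))), 1644) = Add(Add(998, Rational(-11, 14)), 1644) = Add(Rational(13961, 14), 1644) = Rational(36977, 14)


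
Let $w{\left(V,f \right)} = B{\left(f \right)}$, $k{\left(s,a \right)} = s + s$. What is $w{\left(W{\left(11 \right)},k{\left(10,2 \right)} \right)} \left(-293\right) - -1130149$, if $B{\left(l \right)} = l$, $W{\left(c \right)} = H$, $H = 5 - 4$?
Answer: $1124289$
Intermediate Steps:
$H = 1$ ($H = 5 - 4 = 1$)
$W{\left(c \right)} = 1$
$k{\left(s,a \right)} = 2 s$
$w{\left(V,f \right)} = f$
$w{\left(W{\left(11 \right)},k{\left(10,2 \right)} \right)} \left(-293\right) - -1130149 = 2 \cdot 10 \left(-293\right) - -1130149 = 20 \left(-293\right) + 1130149 = -5860 + 1130149 = 1124289$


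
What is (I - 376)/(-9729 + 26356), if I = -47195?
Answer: -47571/16627 ≈ -2.8611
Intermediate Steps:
(I - 376)/(-9729 + 26356) = (-47195 - 376)/(-9729 + 26356) = -47571/16627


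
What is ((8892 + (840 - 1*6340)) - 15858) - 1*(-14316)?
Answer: 1850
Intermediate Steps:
((8892 + (840 - 1*6340)) - 15858) - 1*(-14316) = ((8892 + (840 - 6340)) - 15858) + 14316 = ((8892 - 5500) - 15858) + 14316 = (3392 - 15858) + 14316 = -12466 + 14316 = 1850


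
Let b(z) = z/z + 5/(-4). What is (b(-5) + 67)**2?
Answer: 71289/16 ≈ 4455.6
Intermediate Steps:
b(z) = -1/4 (b(z) = 1 + 5*(-1/4) = 1 - 5/4 = -1/4)
(b(-5) + 67)**2 = (-1/4 + 67)**2 = (267/4)**2 = 71289/16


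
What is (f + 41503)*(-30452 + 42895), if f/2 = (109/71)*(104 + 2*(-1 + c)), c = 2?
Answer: 36953482703/71 ≈ 5.2047e+8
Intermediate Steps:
f = 23108/71 (f = 2*((109/71)*(104 + 2*(-1 + 2))) = 2*((109*(1/71))*(104 + 2*1)) = 2*(109*(104 + 2)/71) = 2*((109/71)*106) = 2*(11554/71) = 23108/71 ≈ 325.46)
(f + 41503)*(-30452 + 42895) = (23108/71 + 41503)*(-30452 + 42895) = (2969821/71)*12443 = 36953482703/71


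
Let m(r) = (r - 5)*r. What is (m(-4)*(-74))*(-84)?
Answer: 223776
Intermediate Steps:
m(r) = r*(-5 + r) (m(r) = (-5 + r)*r = r*(-5 + r))
(m(-4)*(-74))*(-84) = (-4*(-5 - 4)*(-74))*(-84) = (-4*(-9)*(-74))*(-84) = (36*(-74))*(-84) = -2664*(-84) = 223776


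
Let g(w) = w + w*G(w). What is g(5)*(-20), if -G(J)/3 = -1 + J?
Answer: 1100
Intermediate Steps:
G(J) = 3 - 3*J (G(J) = -3*(-1 + J) = 3 - 3*J)
g(w) = w + w*(3 - 3*w)
g(5)*(-20) = (5*(4 - 3*5))*(-20) = (5*(4 - 15))*(-20) = (5*(-11))*(-20) = -55*(-20) = 1100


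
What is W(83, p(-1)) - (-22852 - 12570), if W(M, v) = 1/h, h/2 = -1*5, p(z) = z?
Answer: 354219/10 ≈ 35422.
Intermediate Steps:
h = -10 (h = 2*(-1*5) = 2*(-5) = -10)
W(M, v) = -1/10 (W(M, v) = 1/(-10) = -1/10)
W(83, p(-1)) - (-22852 - 12570) = -1/10 - (-22852 - 12570) = -1/10 - 1*(-35422) = -1/10 + 35422 = 354219/10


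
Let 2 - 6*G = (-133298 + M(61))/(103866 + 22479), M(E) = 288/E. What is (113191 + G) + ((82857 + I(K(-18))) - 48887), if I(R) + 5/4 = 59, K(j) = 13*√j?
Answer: 2723101092617/18496908 ≈ 1.4722e+5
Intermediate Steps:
I(R) = 231/4 (I(R) = -5/4 + 59 = 231/4)
G = 2354498/4624227 (G = ⅓ - (-133298 + 288/61)/(6*(103866 + 22479)) = ⅓ - (-133298 + 288*(1/61))/(6*126345) = ⅓ - (-133298 + 288/61)/(6*126345) = ⅓ - (-4065445)/(183*126345) = ⅓ - ⅙*(-1626178/1541409) = ⅓ + 813089/4624227 = 2354498/4624227 ≈ 0.50917)
(113191 + G) + ((82857 + I(K(-18))) - 48887) = (113191 + 2354498/4624227) + ((82857 + 231/4) - 48887) = 523423232855/4624227 + (331659/4 - 48887) = 523423232855/4624227 + 136111/4 = 2723101092617/18496908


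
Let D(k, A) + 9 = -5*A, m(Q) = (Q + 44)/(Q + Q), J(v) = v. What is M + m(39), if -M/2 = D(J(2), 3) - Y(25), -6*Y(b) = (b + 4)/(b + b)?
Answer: 15883/325 ≈ 48.871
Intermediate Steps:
Y(b) = -(4 + b)/(12*b) (Y(b) = -(b + 4)/(6*(b + b)) = -(4 + b)/(6*(2*b)) = -(4 + b)*1/(2*b)/6 = -(4 + b)/(12*b))
m(Q) = (44 + Q)/(2*Q) (m(Q) = (44 + Q)/((2*Q)) = (44 + Q)*(1/(2*Q)) = (44 + Q)/(2*Q))
D(k, A) = -9 - 5*A
M = 7171/150 (M = -2*((-9 - 5*3) - (-4 - 1*25)/(12*25)) = -2*((-9 - 15) - (-4 - 25)/(12*25)) = -2*(-24 - (-29)/(12*25)) = -2*(-24 - 1*(-29/300)) = -2*(-24 + 29/300) = -2*(-7171/300) = 7171/150 ≈ 47.807)
M + m(39) = 7171/150 + (½)*(44 + 39)/39 = 7171/150 + (½)*(1/39)*83 = 7171/150 + 83/78 = 15883/325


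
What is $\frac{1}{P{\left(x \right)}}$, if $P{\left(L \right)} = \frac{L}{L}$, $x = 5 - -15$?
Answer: $1$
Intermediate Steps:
$x = 20$ ($x = 5 + 15 = 20$)
$P{\left(L \right)} = 1$
$\frac{1}{P{\left(x \right)}} = 1^{-1} = 1$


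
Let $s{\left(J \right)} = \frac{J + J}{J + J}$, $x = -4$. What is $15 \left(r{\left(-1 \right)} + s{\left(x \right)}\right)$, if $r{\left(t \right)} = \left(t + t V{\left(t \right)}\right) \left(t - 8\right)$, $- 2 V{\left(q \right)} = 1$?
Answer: $\frac{165}{2} \approx 82.5$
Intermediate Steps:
$V{\left(q \right)} = - \frac{1}{2}$ ($V{\left(q \right)} = \left(- \frac{1}{2}\right) 1 = - \frac{1}{2}$)
$s{\left(J \right)} = 1$ ($s{\left(J \right)} = \frac{2 J}{2 J} = 2 J \frac{1}{2 J} = 1$)
$r{\left(t \right)} = \frac{t \left(-8 + t\right)}{2}$ ($r{\left(t \right)} = \left(t + t \left(- \frac{1}{2}\right)\right) \left(t - 8\right) = \left(t - \frac{t}{2}\right) \left(-8 + t\right) = \frac{t}{2} \left(-8 + t\right) = \frac{t \left(-8 + t\right)}{2}$)
$15 \left(r{\left(-1 \right)} + s{\left(x \right)}\right) = 15 \left(\frac{1}{2} \left(-1\right) \left(-8 - 1\right) + 1\right) = 15 \left(\frac{1}{2} \left(-1\right) \left(-9\right) + 1\right) = 15 \left(\frac{9}{2} + 1\right) = 15 \cdot \frac{11}{2} = \frac{165}{2}$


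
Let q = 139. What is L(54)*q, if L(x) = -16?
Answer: -2224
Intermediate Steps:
L(54)*q = -16*139 = -2224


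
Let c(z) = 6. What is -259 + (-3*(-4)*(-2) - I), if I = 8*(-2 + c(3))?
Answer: -315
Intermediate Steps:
I = 32 (I = 8*(-2 + 6) = 8*4 = 32)
-259 + (-3*(-4)*(-2) - I) = -259 + (-3*(-4)*(-2) - 1*32) = -259 + (12*(-2) - 32) = -259 + (-24 - 32) = -259 - 56 = -315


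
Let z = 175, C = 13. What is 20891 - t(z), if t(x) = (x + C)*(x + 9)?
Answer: -13701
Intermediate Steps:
t(x) = (9 + x)*(13 + x) (t(x) = (x + 13)*(x + 9) = (13 + x)*(9 + x) = (9 + x)*(13 + x))
20891 - t(z) = 20891 - (117 + 175**2 + 22*175) = 20891 - (117 + 30625 + 3850) = 20891 - 1*34592 = 20891 - 34592 = -13701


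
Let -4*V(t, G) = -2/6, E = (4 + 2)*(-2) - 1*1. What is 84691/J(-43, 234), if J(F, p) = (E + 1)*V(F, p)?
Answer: -84691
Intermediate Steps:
E = -13 (E = 6*(-2) - 1 = -12 - 1 = -13)
V(t, G) = 1/12 (V(t, G) = -(-1)/(2*6) = -¼*(-⅓) = 1/12)
J(F, p) = -1 (J(F, p) = (-13 + 1)*(1/12) = -12*1/12 = -1)
84691/J(-43, 234) = 84691/(-1) = 84691*(-1) = -84691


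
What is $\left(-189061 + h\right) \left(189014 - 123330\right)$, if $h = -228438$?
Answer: $-27423004316$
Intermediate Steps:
$\left(-189061 + h\right) \left(189014 - 123330\right) = \left(-189061 - 228438\right) \left(189014 - 123330\right) = \left(-417499\right) 65684 = -27423004316$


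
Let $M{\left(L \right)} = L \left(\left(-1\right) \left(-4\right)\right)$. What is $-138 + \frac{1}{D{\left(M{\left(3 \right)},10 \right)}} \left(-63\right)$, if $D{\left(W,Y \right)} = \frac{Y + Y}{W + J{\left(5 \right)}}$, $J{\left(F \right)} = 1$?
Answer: $- \frac{3579}{20} \approx -178.95$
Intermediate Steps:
$M{\left(L \right)} = 4 L$ ($M{\left(L \right)} = L 4 = 4 L$)
$D{\left(W,Y \right)} = \frac{2 Y}{1 + W}$ ($D{\left(W,Y \right)} = \frac{Y + Y}{W + 1} = \frac{2 Y}{1 + W}$)
$-138 + \frac{1}{D{\left(M{\left(3 \right)},10 \right)}} \left(-63\right) = -138 + \frac{1}{2 \cdot 10 \frac{1}{1 + 4 \cdot 3}} \left(-63\right) = -138 + \frac{1}{2 \cdot 10 \frac{1}{1 + 12}} \left(-63\right) = -138 + \frac{1}{2 \cdot 10 \cdot \frac{1}{13}} \left(-63\right) = -138 + \frac{1}{\frac{20}{13}} \left(-63\right) = -138 + \frac{13}{20} \left(-63\right) = -138 - \frac{819}{20} = - \frac{3579}{20}$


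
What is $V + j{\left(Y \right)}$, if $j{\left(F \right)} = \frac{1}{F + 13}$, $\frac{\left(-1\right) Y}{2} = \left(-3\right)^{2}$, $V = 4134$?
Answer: $\frac{20669}{5} \approx 4133.8$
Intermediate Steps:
$Y = -18$ ($Y = - 2 \left(-3\right)^{2} = \left(-2\right) 9 = -18$)
$j{\left(F \right)} = \frac{1}{13 + F}$
$V + j{\left(Y \right)} = 4134 + \frac{1}{13 - 18} = 4134 + \frac{1}{-5} = 4134 - \frac{1}{5} = \frac{20669}{5}$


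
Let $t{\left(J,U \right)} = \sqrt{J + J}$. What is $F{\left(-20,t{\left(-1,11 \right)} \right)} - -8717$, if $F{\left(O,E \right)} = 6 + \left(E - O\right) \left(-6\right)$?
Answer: $8603 - 6 i \sqrt{2} \approx 8603.0 - 8.4853 i$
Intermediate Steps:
$t{\left(J,U \right)} = \sqrt{2} \sqrt{J}$ ($t{\left(J,U \right)} = \sqrt{2 J} = \sqrt{2} \sqrt{J}$)
$F{\left(O,E \right)} = 6 - 6 E + 6 O$ ($F{\left(O,E \right)} = 6 - \left(- 6 O + 6 E\right) = 6 - 6 E + 6 O$)
$F{\left(-20,t{\left(-1,11 \right)} \right)} - -8717 = \left(6 - 6 \sqrt{2} \sqrt{-1} + 6 \left(-20\right)\right) - -8717 = \left(6 - 6 \sqrt{2} i - 120\right) + 8717 = \left(6 - 6 i \sqrt{2} - 120\right) + 8717 = \left(-114 - 6 i \sqrt{2}\right) + 8717 = 8603 - 6 i \sqrt{2}$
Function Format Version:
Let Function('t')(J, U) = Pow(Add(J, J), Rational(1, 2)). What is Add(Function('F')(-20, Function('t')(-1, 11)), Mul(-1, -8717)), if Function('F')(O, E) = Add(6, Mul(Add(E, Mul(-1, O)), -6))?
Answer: Add(8603, Mul(-6, I, Pow(2, Rational(1, 2)))) ≈ Add(8603.0, Mul(-8.4853, I))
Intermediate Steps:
Function('t')(J, U) = Mul(Pow(2, Rational(1, 2)), Pow(J, Rational(1, 2))) (Function('t')(J, U) = Pow(Mul(2, J), Rational(1, 2)) = Mul(Pow(2, Rational(1, 2)), Pow(J, Rational(1, 2))))
Function('F')(O, E) = Add(6, Mul(-6, E), Mul(6, O)) (Function('F')(O, E) = Add(6, Add(Mul(-6, E), Mul(6, O))) = Add(6, Mul(-6, E), Mul(6, O)))
Add(Function('F')(-20, Function('t')(-1, 11)), Mul(-1, -8717)) = Add(Add(6, Mul(-6, Mul(Pow(2, Rational(1, 2)), Pow(-1, Rational(1, 2)))), Mul(6, -20)), Mul(-1, -8717)) = Add(Add(6, Mul(-6, Mul(Pow(2, Rational(1, 2)), I)), -120), 8717) = Add(Add(6, Mul(-6, Mul(I, Pow(2, Rational(1, 2)))), -120), 8717) = Add(Add(6, Mul(-6, I, Pow(2, Rational(1, 2))), -120), 8717) = Add(Add(-114, Mul(-6, I, Pow(2, Rational(1, 2)))), 8717) = Add(8603, Mul(-6, I, Pow(2, Rational(1, 2))))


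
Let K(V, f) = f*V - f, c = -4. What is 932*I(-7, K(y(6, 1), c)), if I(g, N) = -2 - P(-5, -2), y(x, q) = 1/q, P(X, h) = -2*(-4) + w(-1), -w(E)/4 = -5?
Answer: -27960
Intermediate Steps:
w(E) = 20 (w(E) = -4*(-5) = 20)
P(X, h) = 28 (P(X, h) = -2*(-4) + 20 = 8 + 20 = 28)
K(V, f) = -f + V*f (K(V, f) = V*f - f = -f + V*f)
I(g, N) = -30 (I(g, N) = -2 - 1*28 = -2 - 28 = -30)
932*I(-7, K(y(6, 1), c)) = 932*(-30) = -27960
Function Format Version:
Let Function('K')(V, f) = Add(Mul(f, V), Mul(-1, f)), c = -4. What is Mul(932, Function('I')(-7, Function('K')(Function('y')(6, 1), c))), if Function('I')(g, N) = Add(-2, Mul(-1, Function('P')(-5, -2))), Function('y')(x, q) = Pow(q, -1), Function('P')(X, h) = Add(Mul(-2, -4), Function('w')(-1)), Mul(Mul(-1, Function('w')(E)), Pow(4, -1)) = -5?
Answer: -27960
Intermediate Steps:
Function('w')(E) = 20 (Function('w')(E) = Mul(-4, -5) = 20)
Function('P')(X, h) = 28 (Function('P')(X, h) = Add(Mul(-2, -4), 20) = Add(8, 20) = 28)
Function('K')(V, f) = Add(Mul(-1, f), Mul(V, f)) (Function('K')(V, f) = Add(Mul(V, f), Mul(-1, f)) = Add(Mul(-1, f), Mul(V, f)))
Function('I')(g, N) = -30 (Function('I')(g, N) = Add(-2, Mul(-1, 28)) = Add(-2, -28) = -30)
Mul(932, Function('I')(-7, Function('K')(Function('y')(6, 1), c))) = Mul(932, -30) = -27960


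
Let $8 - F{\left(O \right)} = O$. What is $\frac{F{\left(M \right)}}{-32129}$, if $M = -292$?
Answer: $- \frac{300}{32129} \approx -0.0093374$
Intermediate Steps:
$F{\left(O \right)} = 8 - O$
$\frac{F{\left(M \right)}}{-32129} = \frac{8 - -292}{-32129} = \left(8 + 292\right) \left(- \frac{1}{32129}\right) = 300 \left(- \frac{1}{32129}\right) = - \frac{300}{32129}$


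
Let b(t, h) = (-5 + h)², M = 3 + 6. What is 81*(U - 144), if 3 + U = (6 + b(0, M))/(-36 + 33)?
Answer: -12501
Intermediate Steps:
M = 9
U = -31/3 (U = -3 + (6 + (-5 + 9)²)/(-36 + 33) = -3 + (6 + 4²)/(-3) = -3 + (6 + 16)*(-⅓) = -3 + 22*(-⅓) = -3 - 22/3 = -31/3 ≈ -10.333)
81*(U - 144) = 81*(-31/3 - 144) = 81*(-463/3) = -12501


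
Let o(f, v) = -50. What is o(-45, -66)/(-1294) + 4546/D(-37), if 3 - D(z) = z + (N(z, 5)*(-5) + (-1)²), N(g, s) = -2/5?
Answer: 2942187/23939 ≈ 122.90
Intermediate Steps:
N(g, s) = -⅖ (N(g, s) = -2*⅕ = -⅖)
D(z) = -z (D(z) = 3 - (z + (-⅖*(-5) + (-1)²)) = 3 - (z + (2 + 1)) = 3 - (z + 3) = 3 - (3 + z) = 3 + (-3 - z) = -z)
o(-45, -66)/(-1294) + 4546/D(-37) = -50/(-1294) + 4546/((-1*(-37))) = -50*(-1/1294) + 4546/37 = 25/647 + 4546*(1/37) = 25/647 + 4546/37 = 2942187/23939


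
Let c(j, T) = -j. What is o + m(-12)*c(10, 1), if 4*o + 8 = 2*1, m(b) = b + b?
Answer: 477/2 ≈ 238.50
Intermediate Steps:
m(b) = 2*b
o = -3/2 (o = -2 + (2*1)/4 = -2 + (¼)*2 = -2 + ½ = -3/2 ≈ -1.5000)
o + m(-12)*c(10, 1) = -3/2 + (2*(-12))*(-1*10) = -3/2 - 24*(-10) = -3/2 + 240 = 477/2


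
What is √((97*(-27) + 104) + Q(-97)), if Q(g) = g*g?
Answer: 3*√766 ≈ 83.030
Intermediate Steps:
Q(g) = g²
√((97*(-27) + 104) + Q(-97)) = √((97*(-27) + 104) + (-97)²) = √((-2619 + 104) + 9409) = √(-2515 + 9409) = √6894 = 3*√766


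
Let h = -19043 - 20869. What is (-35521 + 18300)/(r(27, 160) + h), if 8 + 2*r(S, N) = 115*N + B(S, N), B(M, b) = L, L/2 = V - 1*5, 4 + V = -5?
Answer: 17221/30730 ≈ 0.56040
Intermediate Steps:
V = -9 (V = -4 - 5 = -9)
L = -28 (L = 2*(-9 - 1*5) = 2*(-9 - 5) = 2*(-14) = -28)
B(M, b) = -28
h = -39912
r(S, N) = -18 + 115*N/2 (r(S, N) = -4 + (115*N - 28)/2 = -4 + (-28 + 115*N)/2 = -4 + (-14 + 115*N/2) = -18 + 115*N/2)
(-35521 + 18300)/(r(27, 160) + h) = (-35521 + 18300)/((-18 + (115/2)*160) - 39912) = -17221/((-18 + 9200) - 39912) = -17221/(9182 - 39912) = -17221/(-30730) = -17221*(-1/30730) = 17221/30730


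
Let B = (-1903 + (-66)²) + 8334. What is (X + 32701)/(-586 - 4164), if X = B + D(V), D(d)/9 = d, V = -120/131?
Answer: -2847924/311125 ≈ -9.1536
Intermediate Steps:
V = -120/131 (V = -120*1/131 = -120/131 ≈ -0.91603)
D(d) = 9*d
B = 10787 (B = (-1903 + 4356) + 8334 = 2453 + 8334 = 10787)
X = 1412017/131 (X = 10787 + 9*(-120/131) = 10787 - 1080/131 = 1412017/131 ≈ 10779.)
(X + 32701)/(-586 - 4164) = (1412017/131 + 32701)/(-586 - 4164) = (5695848/131)/(-4750) = (5695848/131)*(-1/4750) = -2847924/311125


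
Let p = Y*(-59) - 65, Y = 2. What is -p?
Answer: 183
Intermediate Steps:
p = -183 (p = 2*(-59) - 65 = -118 - 65 = -183)
-p = -1*(-183) = 183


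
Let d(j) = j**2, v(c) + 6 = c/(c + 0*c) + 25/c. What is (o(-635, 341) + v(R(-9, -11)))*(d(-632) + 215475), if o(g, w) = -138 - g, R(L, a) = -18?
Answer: 5430173069/18 ≈ 3.0168e+8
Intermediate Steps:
v(c) = -5 + 25/c (v(c) = -6 + (c/(c + 0*c) + 25/c) = -6 + (c/(c + 0) + 25/c) = -6 + (c/c + 25/c) = -6 + (1 + 25/c) = -5 + 25/c)
(o(-635, 341) + v(R(-9, -11)))*(d(-632) + 215475) = ((-138 - 1*(-635)) + (-5 + 25/(-18)))*((-632)**2 + 215475) = ((-138 + 635) + (-5 + 25*(-1/18)))*(399424 + 215475) = (497 + (-5 - 25/18))*614899 = (497 - 115/18)*614899 = (8831/18)*614899 = 5430173069/18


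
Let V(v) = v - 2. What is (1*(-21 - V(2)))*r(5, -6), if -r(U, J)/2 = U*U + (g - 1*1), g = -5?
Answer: 798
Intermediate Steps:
V(v) = -2 + v
r(U, J) = 12 - 2*U² (r(U, J) = -2*(U*U + (-5 - 1*1)) = -2*(U² + (-5 - 1)) = -2*(U² - 6) = -2*(-6 + U²) = 12 - 2*U²)
(1*(-21 - V(2)))*r(5, -6) = (1*(-21 - (-2 + 2)))*(12 - 2*5²) = (1*(-21 - 1*0))*(12 - 2*25) = (1*(-21 + 0))*(12 - 50) = (1*(-21))*(-38) = -21*(-38) = 798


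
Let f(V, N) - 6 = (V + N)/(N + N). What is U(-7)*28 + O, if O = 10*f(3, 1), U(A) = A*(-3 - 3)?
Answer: 1256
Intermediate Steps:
f(V, N) = 6 + (N + V)/(2*N) (f(V, N) = 6 + (V + N)/(N + N) = 6 + (N + V)/((2*N)) = 6 + (N + V)*(1/(2*N)) = 6 + (N + V)/(2*N))
U(A) = -6*A (U(A) = A*(-6) = -6*A)
O = 80 (O = 10*((½)*(3 + 13*1)/1) = 10*((½)*1*(3 + 13)) = 10*((½)*1*16) = 10*8 = 80)
U(-7)*28 + O = -6*(-7)*28 + 80 = 42*28 + 80 = 1176 + 80 = 1256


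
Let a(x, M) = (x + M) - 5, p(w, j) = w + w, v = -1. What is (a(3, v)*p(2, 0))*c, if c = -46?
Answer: 552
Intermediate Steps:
p(w, j) = 2*w
a(x, M) = -5 + M + x (a(x, M) = (M + x) - 5 = -5 + M + x)
(a(3, v)*p(2, 0))*c = ((-5 - 1 + 3)*(2*2))*(-46) = -3*4*(-46) = -12*(-46) = 552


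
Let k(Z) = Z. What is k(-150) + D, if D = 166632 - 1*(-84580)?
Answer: 251062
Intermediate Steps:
D = 251212 (D = 166632 + 84580 = 251212)
k(-150) + D = -150 + 251212 = 251062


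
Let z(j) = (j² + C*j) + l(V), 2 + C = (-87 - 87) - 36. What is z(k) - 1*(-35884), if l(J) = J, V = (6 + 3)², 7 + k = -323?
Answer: 214825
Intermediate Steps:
k = -330 (k = -7 - 323 = -330)
V = 81 (V = 9² = 81)
C = -212 (C = -2 + ((-87 - 87) - 36) = -2 + (-174 - 36) = -2 - 210 = -212)
z(j) = 81 + j² - 212*j (z(j) = (j² - 212*j) + 81 = 81 + j² - 212*j)
z(k) - 1*(-35884) = (81 + (-330)² - 212*(-330)) - 1*(-35884) = (81 + 108900 + 69960) + 35884 = 178941 + 35884 = 214825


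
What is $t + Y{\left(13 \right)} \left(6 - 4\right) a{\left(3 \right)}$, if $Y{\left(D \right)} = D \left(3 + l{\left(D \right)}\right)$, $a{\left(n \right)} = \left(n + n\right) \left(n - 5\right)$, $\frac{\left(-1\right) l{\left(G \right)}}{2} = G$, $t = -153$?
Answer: $7023$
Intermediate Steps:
$l{\left(G \right)} = - 2 G$
$a{\left(n \right)} = 2 n \left(-5 + n\right)$
$Y{\left(D \right)} = D \left(3 - 2 D\right)$
$t + Y{\left(13 \right)} \left(6 - 4\right) a{\left(3 \right)} = -153 + 13 \left(3 - 26\right) \left(6 - 4\right) 2 \cdot 3 \left(-5 + 3\right) = -153 + 13 \left(3 - 26\right) 2 \cdot 2 \cdot 3 \left(-2\right) = -153 + 13 \left(-23\right) 2 \left(-12\right) = -153 - -7176 = -153 + 7176 = 7023$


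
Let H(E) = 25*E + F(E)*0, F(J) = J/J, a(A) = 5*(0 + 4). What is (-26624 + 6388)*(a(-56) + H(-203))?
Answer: 102292980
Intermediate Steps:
a(A) = 20 (a(A) = 5*4 = 20)
F(J) = 1
H(E) = 25*E (H(E) = 25*E + 1*0 = 25*E + 0 = 25*E)
(-26624 + 6388)*(a(-56) + H(-203)) = (-26624 + 6388)*(20 + 25*(-203)) = -20236*(20 - 5075) = -20236*(-5055) = 102292980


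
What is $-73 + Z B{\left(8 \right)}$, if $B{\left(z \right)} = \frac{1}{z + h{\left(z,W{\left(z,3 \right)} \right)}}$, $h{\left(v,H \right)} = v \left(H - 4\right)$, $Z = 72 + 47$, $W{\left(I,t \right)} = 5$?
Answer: $- \frac{1049}{16} \approx -65.563$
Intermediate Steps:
$Z = 119$
$h{\left(v,H \right)} = v \left(-4 + H\right)$
$B{\left(z \right)} = \frac{1}{2 z}$ ($B{\left(z \right)} = \frac{1}{z + z \left(-4 + 5\right)} = \frac{1}{z + z 1} = \frac{1}{z + z} = \frac{1}{2 z}$)
$-73 + Z B{\left(8 \right)} = -73 + 119 \frac{1}{2 \cdot 8} = -73 + 119 \cdot \frac{1}{2} \cdot \frac{1}{8} = -73 + 119 \cdot \frac{1}{16} = -73 + \frac{119}{16} = - \frac{1049}{16}$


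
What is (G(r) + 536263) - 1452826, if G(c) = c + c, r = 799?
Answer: -914965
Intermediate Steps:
G(c) = 2*c
(G(r) + 536263) - 1452826 = (2*799 + 536263) - 1452826 = (1598 + 536263) - 1452826 = 537861 - 1452826 = -914965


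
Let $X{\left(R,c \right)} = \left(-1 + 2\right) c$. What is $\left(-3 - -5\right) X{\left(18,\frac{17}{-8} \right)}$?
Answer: $- \frac{17}{4} \approx -4.25$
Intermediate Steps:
$X{\left(R,c \right)} = c$ ($X{\left(R,c \right)} = 1 c = c$)
$\left(-3 - -5\right) X{\left(18,\frac{17}{-8} \right)} = \left(-3 - -5\right) \frac{17}{-8} = \left(-3 + 5\right) 17 \left(- \frac{1}{8}\right) = 2 \left(- \frac{17}{8}\right) = - \frac{17}{4}$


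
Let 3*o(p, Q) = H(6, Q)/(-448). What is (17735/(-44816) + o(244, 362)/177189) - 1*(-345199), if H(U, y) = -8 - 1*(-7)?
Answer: 230259822607558325/667035786816 ≈ 3.4520e+5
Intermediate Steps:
H(U, y) = -1 (H(U, y) = -8 + 7 = -1)
o(p, Q) = 1/1344 (o(p, Q) = (-1/(-448))/3 = (-1*(-1/448))/3 = (1/3)*(1/448) = 1/1344)
(17735/(-44816) + o(244, 362)/177189) - 1*(-345199) = (17735/(-44816) + (1/1344)/177189) - 1*(-345199) = (17735*(-1/44816) + (1/1344)*(1/177189)) + 345199 = (-17735/44816 + 1/238142016) + 345199 = -263965538059/667035786816 + 345199 = 230259822607558325/667035786816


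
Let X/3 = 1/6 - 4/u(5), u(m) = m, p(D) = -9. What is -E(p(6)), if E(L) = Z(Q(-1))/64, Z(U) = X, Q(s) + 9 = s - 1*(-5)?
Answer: 19/640 ≈ 0.029687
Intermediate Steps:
Q(s) = -4 + s (Q(s) = -9 + (s - 1*(-5)) = -9 + (s + 5) = -9 + (5 + s) = -4 + s)
X = -19/10 (X = 3*(1/6 - 4/5) = 3*(1*(⅙) - 4*⅕) = 3*(⅙ - ⅘) = 3*(-19/30) = -19/10 ≈ -1.9000)
Z(U) = -19/10
E(L) = -19/640 (E(L) = -19/10/64 = -19/10*1/64 = -19/640)
-E(p(6)) = -1*(-19/640) = 19/640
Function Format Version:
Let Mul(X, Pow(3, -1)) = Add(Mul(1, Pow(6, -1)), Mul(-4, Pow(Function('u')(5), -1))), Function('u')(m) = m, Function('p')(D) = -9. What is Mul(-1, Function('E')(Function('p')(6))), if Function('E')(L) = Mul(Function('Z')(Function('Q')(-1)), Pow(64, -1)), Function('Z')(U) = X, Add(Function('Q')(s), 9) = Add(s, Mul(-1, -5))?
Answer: Rational(19, 640) ≈ 0.029687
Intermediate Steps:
Function('Q')(s) = Add(-4, s) (Function('Q')(s) = Add(-9, Add(s, Mul(-1, -5))) = Add(-9, Add(s, 5)) = Add(-9, Add(5, s)) = Add(-4, s))
X = Rational(-19, 10) (X = Mul(3, Add(Mul(1, Pow(6, -1)), Mul(-4, Pow(5, -1)))) = Mul(3, Add(Mul(1, Rational(1, 6)), Mul(-4, Rational(1, 5)))) = Mul(3, Add(Rational(1, 6), Rational(-4, 5))) = Mul(3, Rational(-19, 30)) = Rational(-19, 10) ≈ -1.9000)
Function('Z')(U) = Rational(-19, 10)
Function('E')(L) = Rational(-19, 640) (Function('E')(L) = Mul(Rational(-19, 10), Pow(64, -1)) = Mul(Rational(-19, 10), Rational(1, 64)) = Rational(-19, 640))
Mul(-1, Function('E')(Function('p')(6))) = Mul(-1, Rational(-19, 640)) = Rational(19, 640)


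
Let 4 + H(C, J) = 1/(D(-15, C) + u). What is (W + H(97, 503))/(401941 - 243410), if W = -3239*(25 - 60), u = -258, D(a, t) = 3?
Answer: 28907054/40425405 ≈ 0.71507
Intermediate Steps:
H(C, J) = -1021/255 (H(C, J) = -4 + 1/(3 - 258) = -4 + 1/(-255) = -4 - 1/255 = -1021/255)
W = 113365 (W = -3239*(-35) = 113365)
(W + H(97, 503))/(401941 - 243410) = (113365 - 1021/255)/(401941 - 243410) = (28907054/255)/158531 = (28907054/255)*(1/158531) = 28907054/40425405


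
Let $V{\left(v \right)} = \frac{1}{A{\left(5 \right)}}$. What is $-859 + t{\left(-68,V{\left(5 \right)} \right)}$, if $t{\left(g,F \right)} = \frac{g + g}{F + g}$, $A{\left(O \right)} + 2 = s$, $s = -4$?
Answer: $- \frac{350515}{409} \approx -857.0$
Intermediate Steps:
$A{\left(O \right)} = -6$ ($A{\left(O \right)} = -2 - 4 = -6$)
$V{\left(v \right)} = - \frac{1}{6}$ ($V{\left(v \right)} = \frac{1}{-6} = - \frac{1}{6}$)
$t{\left(g,F \right)} = \frac{2 g}{F + g}$
$-859 + t{\left(-68,V{\left(5 \right)} \right)} = -859 + 2 \left(-68\right) \frac{1}{- \frac{1}{6} - 68} = -859 + 2 \left(-68\right) \frac{1}{- \frac{409}{6}} = -859 + 2 \left(-68\right) \left(- \frac{6}{409}\right) = -859 + \frac{816}{409} = - \frac{350515}{409}$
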